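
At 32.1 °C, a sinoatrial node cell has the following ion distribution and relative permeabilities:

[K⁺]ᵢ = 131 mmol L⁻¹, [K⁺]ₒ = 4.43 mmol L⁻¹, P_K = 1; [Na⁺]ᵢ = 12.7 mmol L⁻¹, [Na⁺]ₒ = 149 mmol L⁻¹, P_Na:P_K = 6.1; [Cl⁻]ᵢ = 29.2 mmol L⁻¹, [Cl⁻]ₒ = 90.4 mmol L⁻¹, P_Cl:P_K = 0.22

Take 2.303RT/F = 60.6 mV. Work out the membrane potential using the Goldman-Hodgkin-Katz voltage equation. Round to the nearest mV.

37 mV

Vm = 60.6 · log₁₀[(Σ P·[cation]ₒ + Σ P·[anion]ᵢ) / (Σ P·[cation]ᵢ + Σ P·[anion]ₒ)]
Numerator = 1×4.43 + 6.1×149 + 0.22×29.2 = 919.8
Denominator = 1×131 + 6.1×12.7 + 0.22×90.4 = 228.4
Vm = 60.6 · log₁₀(4.0277) = 60.6 × (0.6051) = 36.67 mV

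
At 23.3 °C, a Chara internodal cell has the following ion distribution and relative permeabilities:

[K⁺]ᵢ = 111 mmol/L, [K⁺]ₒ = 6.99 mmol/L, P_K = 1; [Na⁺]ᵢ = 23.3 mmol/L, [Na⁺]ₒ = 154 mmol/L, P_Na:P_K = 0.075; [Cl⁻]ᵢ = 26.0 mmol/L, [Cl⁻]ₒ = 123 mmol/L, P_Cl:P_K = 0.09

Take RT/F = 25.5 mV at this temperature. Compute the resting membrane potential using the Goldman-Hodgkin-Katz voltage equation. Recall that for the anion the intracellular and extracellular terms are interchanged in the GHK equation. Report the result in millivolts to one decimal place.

Vm = 25.5 · ln[(Σ P·[cation]ₒ + Σ P·[anion]ᵢ) / (Σ P·[cation]ᵢ + Σ P·[anion]ₒ)]
Numerator = 1×6.99 + 0.075×154 + 0.09×26.0 = 20.88
Denominator = 1×111 + 0.075×23.3 + 0.09×123 = 123.8
Vm = 25.5 · ln(0.16864) = 25.5 × (-1.7800) = -45.39 mV

-45.4 mV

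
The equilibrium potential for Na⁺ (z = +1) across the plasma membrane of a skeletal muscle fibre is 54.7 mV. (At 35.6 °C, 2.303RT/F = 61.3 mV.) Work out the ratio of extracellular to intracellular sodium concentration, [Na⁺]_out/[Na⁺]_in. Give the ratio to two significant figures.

log₁₀([out]/[in]) = E·z/(61.3) = 54.7 × 1 / 61.3 = 0.8923
[out]/[in] = 10^(0.8923) = 7.804

7.8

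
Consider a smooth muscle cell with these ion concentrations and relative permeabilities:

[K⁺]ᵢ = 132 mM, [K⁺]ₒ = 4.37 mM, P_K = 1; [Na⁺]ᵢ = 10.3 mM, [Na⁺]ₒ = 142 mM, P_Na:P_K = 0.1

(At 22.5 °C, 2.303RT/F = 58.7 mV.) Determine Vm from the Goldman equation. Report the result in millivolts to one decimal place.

-50.2 mV

Vm = 58.7 · log₁₀[(Σ P·[cation]ₒ + Σ P·[anion]ᵢ) / (Σ P·[cation]ᵢ + Σ P·[anion]ₒ)]
Numerator = 1×4.37 + 0.1×142 = 18.57
Denominator = 1×132 + 0.1×10.3 = 133
Vm = 58.7 · log₁₀(0.13959) = 58.7 × (-0.8551) = -50.20 mV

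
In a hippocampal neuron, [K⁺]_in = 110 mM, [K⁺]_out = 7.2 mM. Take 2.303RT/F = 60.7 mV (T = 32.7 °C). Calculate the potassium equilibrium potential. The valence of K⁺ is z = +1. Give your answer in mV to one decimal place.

-71.9 mV

E = (60.7/z) · log₁₀([K⁺]_out/[K⁺]_in) with z = +1.
= (60.7/1) · log₁₀(7.2/110) = 60.70 · log₁₀(0.06545)
= 60.70 · (-1.1841) = -71.87 mV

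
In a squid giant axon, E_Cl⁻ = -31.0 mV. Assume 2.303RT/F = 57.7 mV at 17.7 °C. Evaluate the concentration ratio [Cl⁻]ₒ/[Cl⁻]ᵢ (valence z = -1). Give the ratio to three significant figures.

log₁₀([out]/[in]) = E·z/(57.7) = -31.0 × -1 / 57.7 = 0.5373
[out]/[in] = 10^(0.5373) = 3.446

3.45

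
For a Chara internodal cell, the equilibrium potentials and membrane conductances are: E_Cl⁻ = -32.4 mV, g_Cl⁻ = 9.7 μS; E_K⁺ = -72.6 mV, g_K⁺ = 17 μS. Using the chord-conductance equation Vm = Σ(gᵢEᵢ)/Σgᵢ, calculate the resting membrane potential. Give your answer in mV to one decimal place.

Σ gᵢEᵢ = 9.7·(-32.4) + 17·(-72.6) = -1548.48
Σ gᵢ = 9.7 + 17 = 26.7
Vm = -1548.48 / 26.7 = -58.00 mV

-58.0 mV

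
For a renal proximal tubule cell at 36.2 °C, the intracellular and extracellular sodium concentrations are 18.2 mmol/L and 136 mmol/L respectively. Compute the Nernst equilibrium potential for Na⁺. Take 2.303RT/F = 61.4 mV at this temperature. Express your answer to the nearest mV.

E = (61.4/z) · log₁₀([Na⁺]_out/[Na⁺]_in) with z = +1.
= (61.4/1) · log₁₀(136/18.2) = 61.40 · log₁₀(7.473)
= 61.40 · (0.8735) = 53.63 mV

54 mV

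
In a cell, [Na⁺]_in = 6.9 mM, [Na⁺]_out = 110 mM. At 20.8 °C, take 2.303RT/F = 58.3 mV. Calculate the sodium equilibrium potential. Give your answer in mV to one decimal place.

E = (58.3/z) · log₁₀([Na⁺]_out/[Na⁺]_in) with z = +1.
= (58.3/1) · log₁₀(110/6.9) = 58.30 · log₁₀(15.94)
= 58.30 · (1.2025) = 70.11 mV

70.1 mV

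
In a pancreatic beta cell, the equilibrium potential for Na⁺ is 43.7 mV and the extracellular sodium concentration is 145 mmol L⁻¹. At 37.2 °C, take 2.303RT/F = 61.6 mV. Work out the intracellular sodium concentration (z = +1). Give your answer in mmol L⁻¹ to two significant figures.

Nernst: E = (61.6/1) · log₁₀([out]/[in]), so log₁₀([out]/[in]) = 43.7 × 1 / 61.6 = 0.7094.
[out]/[in] = 10^(0.7094) = 5.122.
[in] = 145 / 5.122 = 28.31 mmol L⁻¹.

28 mmol L⁻¹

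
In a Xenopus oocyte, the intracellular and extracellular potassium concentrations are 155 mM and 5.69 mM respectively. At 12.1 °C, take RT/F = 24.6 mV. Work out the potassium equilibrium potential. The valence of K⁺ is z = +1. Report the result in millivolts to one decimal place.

E = (24.6/z) · ln([K⁺]_out/[K⁺]_in) with z = +1.
= (24.6/1) · ln(5.69/155) = 24.60 · ln(0.03671)
= 24.60 · (-3.3047) = -81.30 mV

-81.3 mV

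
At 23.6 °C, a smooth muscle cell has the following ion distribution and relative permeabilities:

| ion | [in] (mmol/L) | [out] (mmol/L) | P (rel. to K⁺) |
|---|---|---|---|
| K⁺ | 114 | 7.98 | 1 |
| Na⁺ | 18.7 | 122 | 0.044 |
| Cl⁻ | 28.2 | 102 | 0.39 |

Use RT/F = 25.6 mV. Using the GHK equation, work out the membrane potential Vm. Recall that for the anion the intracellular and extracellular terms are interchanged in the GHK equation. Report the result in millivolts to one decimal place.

Vm = 25.6 · ln[(Σ P·[cation]ₒ + Σ P·[anion]ᵢ) / (Σ P·[cation]ᵢ + Σ P·[anion]ₒ)]
Numerator = 1×7.98 + 0.044×122 + 0.39×28.2 = 24.35
Denominator = 1×114 + 0.044×18.7 + 0.39×102 = 154.6
Vm = 25.6 · ln(0.15747) = 25.6 × (-1.8485) = -47.32 mV

-47.3 mV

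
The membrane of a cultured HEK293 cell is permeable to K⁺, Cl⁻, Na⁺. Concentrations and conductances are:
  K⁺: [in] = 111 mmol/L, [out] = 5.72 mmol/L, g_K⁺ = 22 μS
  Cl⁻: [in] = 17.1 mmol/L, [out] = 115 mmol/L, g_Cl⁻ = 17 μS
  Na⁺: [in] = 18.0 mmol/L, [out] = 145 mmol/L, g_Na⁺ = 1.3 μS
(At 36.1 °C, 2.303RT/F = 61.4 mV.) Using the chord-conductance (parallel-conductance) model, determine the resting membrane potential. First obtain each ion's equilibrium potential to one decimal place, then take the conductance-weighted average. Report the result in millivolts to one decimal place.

-62.8 mV

E_K⁺ = (61.4/1)·log₁₀(5.72/111) = -79.1 mV
E_Cl⁻ = (61.4/-1)·log₁₀(115/17.1) = -50.8 mV
E_Na⁺ = (61.4/1)·log₁₀(145/18.0) = 55.6 mV
Vm = (Σ gᵢEᵢ)/(Σ gᵢ) = (22·-79.1 + 17·-50.8 + 1.3·55.6) / (22 + 17 + 1.3)
= -2531.52 / 40.3 = -62.82 mV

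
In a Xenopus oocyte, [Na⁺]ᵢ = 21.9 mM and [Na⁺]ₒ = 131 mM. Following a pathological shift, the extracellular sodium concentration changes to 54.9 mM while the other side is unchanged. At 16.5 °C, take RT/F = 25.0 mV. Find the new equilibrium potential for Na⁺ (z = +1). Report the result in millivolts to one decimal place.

23.0 mV

After the shift: [Na⁺]_out = 54.9, [Na⁺]_in = 21.9 mM.
E_new = (25.0/1)·ln(54.9/21.9) = 25.00 · (0.9190) = 22.98 mV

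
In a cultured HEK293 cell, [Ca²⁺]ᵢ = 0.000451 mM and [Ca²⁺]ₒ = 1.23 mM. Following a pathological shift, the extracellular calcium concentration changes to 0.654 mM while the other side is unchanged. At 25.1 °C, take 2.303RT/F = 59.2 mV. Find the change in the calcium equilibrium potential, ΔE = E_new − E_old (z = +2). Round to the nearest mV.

E_old = (59.2/2)·log₁₀(1.23/0.000451) = 101.70 mV
E_new = (59.2/2)·log₁₀(0.654/0.000451) = 93.58 mV
ΔE = 93.58 − (101.70) = -8.12 mV

-8 mV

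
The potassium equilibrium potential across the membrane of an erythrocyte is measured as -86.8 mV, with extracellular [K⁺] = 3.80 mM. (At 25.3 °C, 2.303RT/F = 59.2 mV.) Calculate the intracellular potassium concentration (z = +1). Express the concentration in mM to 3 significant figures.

111 mM

Nernst: E = (59.2/1) · log₁₀([out]/[in]), so log₁₀([out]/[in]) = -86.8 × 1 / 59.2 = -1.4662.
[out]/[in] = 10^(-1.4662) = 0.03418.
[in] = 3.80 / 0.03418 = 111.2 mM.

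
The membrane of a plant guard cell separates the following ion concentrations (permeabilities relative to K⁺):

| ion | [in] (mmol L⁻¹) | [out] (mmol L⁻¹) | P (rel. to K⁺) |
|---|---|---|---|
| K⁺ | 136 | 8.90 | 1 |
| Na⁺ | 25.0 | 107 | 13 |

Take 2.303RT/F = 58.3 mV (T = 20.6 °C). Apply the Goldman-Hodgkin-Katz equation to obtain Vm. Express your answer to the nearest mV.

28 mV

Vm = 58.3 · log₁₀[(Σ P·[cation]ₒ + Σ P·[anion]ᵢ) / (Σ P·[cation]ᵢ + Σ P·[anion]ₒ)]
Numerator = 1×8.90 + 13×107 = 1400
Denominator = 1×136 + 13×25.0 = 461
Vm = 58.3 · log₁₀(3.0367) = 58.3 × (0.4824) = 28.12 mV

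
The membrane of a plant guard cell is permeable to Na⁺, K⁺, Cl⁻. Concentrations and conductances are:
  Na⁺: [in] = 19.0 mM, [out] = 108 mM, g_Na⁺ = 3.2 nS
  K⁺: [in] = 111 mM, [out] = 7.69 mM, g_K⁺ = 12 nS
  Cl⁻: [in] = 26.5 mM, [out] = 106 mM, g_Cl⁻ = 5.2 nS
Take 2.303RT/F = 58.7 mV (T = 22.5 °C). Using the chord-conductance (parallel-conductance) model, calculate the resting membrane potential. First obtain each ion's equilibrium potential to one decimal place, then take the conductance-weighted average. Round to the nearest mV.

-42 mV

E_Na⁺ = (58.7/1)·log₁₀(108/19.0) = 44.3 mV
E_K⁺ = (58.7/1)·log₁₀(7.69/111) = -68.1 mV
E_Cl⁻ = (58.7/-1)·log₁₀(106/26.5) = -35.3 mV
Vm = (Σ gᵢEᵢ)/(Σ gᵢ) = (3.2·44.3 + 12·-68.1 + 5.2·-35.3) / (3.2 + 12 + 5.2)
= -859.00 / 20.4 = -42.11 mV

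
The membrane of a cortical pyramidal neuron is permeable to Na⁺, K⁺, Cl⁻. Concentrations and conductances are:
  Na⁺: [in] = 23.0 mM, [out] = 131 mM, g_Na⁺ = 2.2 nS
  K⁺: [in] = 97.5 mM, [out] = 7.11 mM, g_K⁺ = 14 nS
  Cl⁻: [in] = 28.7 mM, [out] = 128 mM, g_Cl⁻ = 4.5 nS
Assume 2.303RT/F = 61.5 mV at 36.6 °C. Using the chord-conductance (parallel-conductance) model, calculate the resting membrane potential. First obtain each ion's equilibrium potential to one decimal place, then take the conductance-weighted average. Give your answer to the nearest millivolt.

-51 mV

E_Na⁺ = (61.5/1)·log₁₀(131/23.0) = 46.5 mV
E_K⁺ = (61.5/1)·log₁₀(7.11/97.5) = -69.9 mV
E_Cl⁻ = (61.5/-1)·log₁₀(128/28.7) = -39.9 mV
Vm = (Σ gᵢEᵢ)/(Σ gᵢ) = (2.2·46.5 + 14·-69.9 + 4.5·-39.9) / (2.2 + 14 + 4.5)
= -1055.85 / 20.7 = -51.01 mV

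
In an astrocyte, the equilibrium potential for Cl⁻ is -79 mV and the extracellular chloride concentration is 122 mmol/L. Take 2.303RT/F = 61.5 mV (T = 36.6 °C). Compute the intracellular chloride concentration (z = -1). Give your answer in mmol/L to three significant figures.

Nernst: E = (61.5/-1) · log₁₀([out]/[in]), so log₁₀([out]/[in]) = -79.0 × -1 / 61.5 = 1.2846.
[out]/[in] = 10^(1.2846) = 19.26.
[in] = 122 / 19.26 = 6.336 mmol/L.

6.34 mmol/L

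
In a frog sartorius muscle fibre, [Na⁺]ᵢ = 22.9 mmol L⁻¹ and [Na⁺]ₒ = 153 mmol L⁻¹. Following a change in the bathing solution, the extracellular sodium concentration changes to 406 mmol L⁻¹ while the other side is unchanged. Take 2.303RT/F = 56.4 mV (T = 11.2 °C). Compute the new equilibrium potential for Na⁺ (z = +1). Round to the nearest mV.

70 mV

After the shift: [Na⁺]_out = 406, [Na⁺]_in = 22.9 mmol L⁻¹.
E_new = (56.4/1)·log₁₀(406/22.9) = 56.40 · (1.2487) = 70.43 mV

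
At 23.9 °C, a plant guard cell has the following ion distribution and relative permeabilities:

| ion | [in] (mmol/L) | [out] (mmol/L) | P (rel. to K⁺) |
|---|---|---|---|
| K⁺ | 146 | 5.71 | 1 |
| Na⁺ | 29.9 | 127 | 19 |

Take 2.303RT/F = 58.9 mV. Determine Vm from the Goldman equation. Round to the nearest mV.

31 mV

Vm = 58.9 · log₁₀[(Σ P·[cation]ₒ + Σ P·[anion]ᵢ) / (Σ P·[cation]ᵢ + Σ P·[anion]ₒ)]
Numerator = 1×5.71 + 19×127 = 2419
Denominator = 1×146 + 19×29.9 = 714.1
Vm = 58.9 · log₁₀(3.3871) = 58.9 × (0.5298) = 31.21 mV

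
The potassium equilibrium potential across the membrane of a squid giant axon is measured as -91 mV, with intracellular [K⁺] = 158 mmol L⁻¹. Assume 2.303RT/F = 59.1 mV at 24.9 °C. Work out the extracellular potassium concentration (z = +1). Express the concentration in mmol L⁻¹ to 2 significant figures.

4.6 mmol L⁻¹

Nernst: E = (59.1/1) · log₁₀([out]/[in]), so log₁₀([out]/[in]) = -91.0 × 1 / 59.1 = -1.5398.
[out]/[in] = 10^(-1.5398) = 0.02886.
[out] = 0.02886 × 158 = 4.559 mmol L⁻¹.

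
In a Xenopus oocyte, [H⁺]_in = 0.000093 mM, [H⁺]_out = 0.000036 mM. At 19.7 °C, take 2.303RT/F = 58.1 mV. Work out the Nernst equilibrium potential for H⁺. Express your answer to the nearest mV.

-24 mV

E = (58.1/z) · log₁₀([H⁺]_out/[H⁺]_in) with z = +1.
= (58.1/1) · log₁₀(0.000036/0.000093) = 58.10 · log₁₀(0.3871)
= 58.10 · (-0.4122) = -23.95 mV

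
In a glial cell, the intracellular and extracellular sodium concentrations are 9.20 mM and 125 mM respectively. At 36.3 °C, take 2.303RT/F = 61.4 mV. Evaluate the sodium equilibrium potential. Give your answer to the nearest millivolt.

70 mV

E = (61.4/z) · log₁₀([Na⁺]_out/[Na⁺]_in) with z = +1.
= (61.4/1) · log₁₀(125/9.20) = 61.40 · log₁₀(13.59)
= 61.40 · (1.1331) = 69.57 mV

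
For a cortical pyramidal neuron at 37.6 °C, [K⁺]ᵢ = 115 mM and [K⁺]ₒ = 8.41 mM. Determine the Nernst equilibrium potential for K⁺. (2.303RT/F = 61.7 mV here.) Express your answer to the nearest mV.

E = (61.7/z) · log₁₀([K⁺]_out/[K⁺]_in) with z = +1.
= (61.7/1) · log₁₀(8.41/115) = 61.70 · log₁₀(0.07313)
= 61.70 · (-1.1359) = -70.09 mV

-70 mV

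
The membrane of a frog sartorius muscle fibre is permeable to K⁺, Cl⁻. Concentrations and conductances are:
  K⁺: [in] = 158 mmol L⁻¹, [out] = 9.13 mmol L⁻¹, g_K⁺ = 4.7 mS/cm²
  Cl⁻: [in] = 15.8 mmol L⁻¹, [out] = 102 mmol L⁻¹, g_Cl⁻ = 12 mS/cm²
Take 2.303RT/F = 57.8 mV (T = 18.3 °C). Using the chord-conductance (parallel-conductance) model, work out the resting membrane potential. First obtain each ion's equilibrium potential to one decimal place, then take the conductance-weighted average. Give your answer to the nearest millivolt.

-54 mV

E_K⁺ = (57.8/1)·log₁₀(9.13/158) = -71.6 mV
E_Cl⁻ = (57.8/-1)·log₁₀(102/15.8) = -46.8 mV
Vm = (Σ gᵢEᵢ)/(Σ gᵢ) = (4.7·-71.6 + 12·-46.8) / (4.7 + 12)
= -898.12 / 16.7 = -53.78 mV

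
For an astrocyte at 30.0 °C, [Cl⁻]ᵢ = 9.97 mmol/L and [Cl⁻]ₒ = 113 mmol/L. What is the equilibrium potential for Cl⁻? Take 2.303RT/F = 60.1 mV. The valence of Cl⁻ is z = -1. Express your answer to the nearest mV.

-63 mV

E = (60.1/z) · log₁₀([Cl⁻]_out/[Cl⁻]_in) with z = -1.
For an anion, dividing by z = -1 reverses the sign.
= (60.1/-1) · log₁₀(113/9.97) = -60.10 · log₁₀(11.33)
= -60.10 · (1.0544) = -63.37 mV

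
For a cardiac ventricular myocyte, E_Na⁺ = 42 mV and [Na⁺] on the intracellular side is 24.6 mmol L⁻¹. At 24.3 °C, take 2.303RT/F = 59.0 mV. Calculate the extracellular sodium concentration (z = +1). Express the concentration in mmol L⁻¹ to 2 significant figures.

130 mmol L⁻¹

Nernst: E = (59.0/1) · log₁₀([out]/[in]), so log₁₀([out]/[in]) = 42.0 × 1 / 59.0 = 0.7119.
[out]/[in] = 10^(0.7119) = 5.151.
[out] = 5.151 × 24.6 = 126.7 mmol L⁻¹.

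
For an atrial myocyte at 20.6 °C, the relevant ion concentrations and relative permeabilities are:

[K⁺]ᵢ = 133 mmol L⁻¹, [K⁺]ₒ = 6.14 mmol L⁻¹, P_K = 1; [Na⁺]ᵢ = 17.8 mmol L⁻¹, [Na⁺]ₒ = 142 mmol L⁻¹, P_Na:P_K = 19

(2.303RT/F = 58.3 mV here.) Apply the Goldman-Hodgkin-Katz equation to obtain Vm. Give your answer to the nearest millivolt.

Vm = 58.3 · log₁₀[(Σ P·[cation]ₒ + Σ P·[anion]ᵢ) / (Σ P·[cation]ᵢ + Σ P·[anion]ₒ)]
Numerator = 1×6.14 + 19×142 = 2704
Denominator = 1×133 + 19×17.8 = 471.2
Vm = 58.3 · log₁₀(5.7388) = 58.3 × (0.7588) = 44.24 mV

44 mV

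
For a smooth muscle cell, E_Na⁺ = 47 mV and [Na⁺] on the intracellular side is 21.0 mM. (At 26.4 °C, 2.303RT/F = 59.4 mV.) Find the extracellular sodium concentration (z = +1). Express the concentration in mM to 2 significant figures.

130 mM

Nernst: E = (59.4/1) · log₁₀([out]/[in]), so log₁₀([out]/[in]) = 47.0 × 1 / 59.4 = 0.7912.
[out]/[in] = 10^(0.7912) = 6.184.
[out] = 6.184 × 21.0 = 129.9 mM.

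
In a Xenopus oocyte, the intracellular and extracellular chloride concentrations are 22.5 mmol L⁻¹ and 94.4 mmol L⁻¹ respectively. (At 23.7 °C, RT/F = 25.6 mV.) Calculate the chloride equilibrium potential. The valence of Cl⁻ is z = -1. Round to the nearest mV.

E = (25.6/z) · ln([Cl⁻]_out/[Cl⁻]_in) with z = -1.
For an anion, dividing by z = -1 reverses the sign.
= (25.6/-1) · ln(94.4/22.5) = -25.60 · ln(4.196)
= -25.60 · (1.4340) = -36.71 mV

-37 mV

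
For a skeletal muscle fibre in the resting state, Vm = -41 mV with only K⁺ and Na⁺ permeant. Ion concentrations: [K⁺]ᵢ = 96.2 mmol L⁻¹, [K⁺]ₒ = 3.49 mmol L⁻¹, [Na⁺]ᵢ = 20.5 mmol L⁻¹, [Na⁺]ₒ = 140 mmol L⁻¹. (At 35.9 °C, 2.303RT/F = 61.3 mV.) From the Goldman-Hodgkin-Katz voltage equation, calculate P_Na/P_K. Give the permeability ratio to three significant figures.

Let α = P_Na/P_K. GHK: Vm = 61.3·log₁₀[(Kₒ + α·Naₒ)/(Kᵢ + α·Naᵢ)].
10^(Vm/61.3) = 10^(-41.0/61.3) = 0.21437
So 0.21437·(Kᵢ + α·Naᵢ) = Kₒ + α·Naₒ → α = (0.21437·96.2 − 3.49) / (140.0 − 0.21437·20.5)
α = (20.62 − 3.49) / (140.0 − 4.395) = 17.13/135.6 = 0.1263

0.126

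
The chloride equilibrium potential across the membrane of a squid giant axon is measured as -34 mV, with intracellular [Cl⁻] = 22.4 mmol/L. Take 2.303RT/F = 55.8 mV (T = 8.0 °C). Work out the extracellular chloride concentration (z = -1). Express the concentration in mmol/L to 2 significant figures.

91 mmol/L

Nernst: E = (55.8/-1) · log₁₀([out]/[in]), so log₁₀([out]/[in]) = -34.0 × -1 / 55.8 = 0.6093.
[out]/[in] = 10^(0.6093) = 4.067.
[out] = 4.067 × 22.4 = 91.11 mmol/L.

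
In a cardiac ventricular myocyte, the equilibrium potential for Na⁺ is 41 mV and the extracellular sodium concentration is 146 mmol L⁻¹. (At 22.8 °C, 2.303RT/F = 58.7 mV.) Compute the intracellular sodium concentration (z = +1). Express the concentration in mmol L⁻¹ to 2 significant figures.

29 mmol L⁻¹

Nernst: E = (58.7/1) · log₁₀([out]/[in]), so log₁₀([out]/[in]) = 41.0 × 1 / 58.7 = 0.6985.
[out]/[in] = 10^(0.6985) = 4.994.
[in] = 146 / 4.994 = 29.23 mmol L⁻¹.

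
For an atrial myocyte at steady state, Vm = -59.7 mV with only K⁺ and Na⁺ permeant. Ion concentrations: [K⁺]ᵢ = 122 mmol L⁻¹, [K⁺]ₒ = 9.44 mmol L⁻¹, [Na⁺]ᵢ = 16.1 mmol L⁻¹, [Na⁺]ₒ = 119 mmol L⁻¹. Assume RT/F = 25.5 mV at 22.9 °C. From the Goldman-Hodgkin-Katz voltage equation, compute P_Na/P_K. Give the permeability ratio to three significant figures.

0.0196

Let α = P_Na/P_K. GHK: Vm = 25.5·ln[(Kₒ + α·Naₒ)/(Kᵢ + α·Naᵢ)].
e^(Vm/25.5) = e^(-59.7/25.5) = 0.096214
So 0.096214·(Kᵢ + α·Naᵢ) = Kₒ + α·Naₒ → α = (0.096214·122.0 − 9.44) / (119.0 − 0.096214·16.1)
α = (11.74 − 9.44) / (119.0 − 1.549) = 2.298/117.5 = 0.01957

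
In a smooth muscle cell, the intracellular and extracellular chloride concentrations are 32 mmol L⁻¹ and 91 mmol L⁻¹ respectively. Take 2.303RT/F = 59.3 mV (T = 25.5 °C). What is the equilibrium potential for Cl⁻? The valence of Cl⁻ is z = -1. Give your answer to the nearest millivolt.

E = (59.3/z) · log₁₀([Cl⁻]_out/[Cl⁻]_in) with z = -1.
For an anion, dividing by z = -1 reverses the sign.
= (59.3/-1) · log₁₀(91/32) = -59.30 · log₁₀(2.844)
= -59.30 · (0.4539) = -26.92 mV

-27 mV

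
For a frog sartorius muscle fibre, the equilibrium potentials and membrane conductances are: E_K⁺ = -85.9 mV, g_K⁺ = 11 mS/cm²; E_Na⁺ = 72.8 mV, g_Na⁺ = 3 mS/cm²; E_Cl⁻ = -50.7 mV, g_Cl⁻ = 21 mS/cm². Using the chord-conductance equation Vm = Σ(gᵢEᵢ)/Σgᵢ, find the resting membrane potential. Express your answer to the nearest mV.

Σ gᵢEᵢ = 11·(-85.9) + 3·(72.8) + 21·(-50.7) = -1791.20
Σ gᵢ = 11 + 3 + 21 = 35
Vm = -1791.20 / 35 = -51.18 mV

-51 mV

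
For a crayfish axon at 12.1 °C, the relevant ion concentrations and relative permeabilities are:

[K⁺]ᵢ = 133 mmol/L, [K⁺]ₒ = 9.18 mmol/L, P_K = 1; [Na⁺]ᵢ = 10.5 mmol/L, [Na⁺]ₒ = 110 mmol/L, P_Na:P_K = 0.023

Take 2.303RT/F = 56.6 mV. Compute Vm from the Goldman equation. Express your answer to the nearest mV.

Vm = 56.6 · log₁₀[(Σ P·[cation]ₒ + Σ P·[anion]ᵢ) / (Σ P·[cation]ᵢ + Σ P·[anion]ₒ)]
Numerator = 1×9.18 + 0.023×110 = 11.71
Denominator = 1×133 + 0.023×10.5 = 133.2
Vm = 56.6 · log₁₀(0.087886) = 56.6 × (-1.0561) = -59.77 mV

-60 mV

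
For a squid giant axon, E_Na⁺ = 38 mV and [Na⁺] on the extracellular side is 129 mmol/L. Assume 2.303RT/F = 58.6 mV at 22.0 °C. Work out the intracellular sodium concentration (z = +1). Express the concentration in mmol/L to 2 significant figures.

29 mmol/L

Nernst: E = (58.6/1) · log₁₀([out]/[in]), so log₁₀([out]/[in]) = 38.0 × 1 / 58.6 = 0.6485.
[out]/[in] = 10^(0.6485) = 4.451.
[in] = 129 / 4.451 = 28.98 mmol/L.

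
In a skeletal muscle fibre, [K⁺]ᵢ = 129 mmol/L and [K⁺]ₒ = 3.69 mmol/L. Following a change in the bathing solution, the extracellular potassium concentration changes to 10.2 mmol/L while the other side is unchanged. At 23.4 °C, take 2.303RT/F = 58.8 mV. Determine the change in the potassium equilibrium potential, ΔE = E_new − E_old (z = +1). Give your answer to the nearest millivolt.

26 mV

E_old = (58.8/1)·log₁₀(3.69/129) = -90.76 mV
E_new = (58.8/1)·log₁₀(10.2/129) = -64.80 mV
ΔE = -64.80 − (-90.76) = 25.96 mV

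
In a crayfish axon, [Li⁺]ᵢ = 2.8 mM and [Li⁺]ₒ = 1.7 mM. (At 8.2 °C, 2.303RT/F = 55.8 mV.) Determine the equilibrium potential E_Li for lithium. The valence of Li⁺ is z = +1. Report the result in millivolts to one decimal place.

E = (55.8/z) · log₁₀([Li⁺]_out/[Li⁺]_in) with z = +1.
= (55.8/1) · log₁₀(1.7/2.8) = 55.80 · log₁₀(0.6071)
= 55.80 · (-0.2167) = -12.09 mV

-12.1 mV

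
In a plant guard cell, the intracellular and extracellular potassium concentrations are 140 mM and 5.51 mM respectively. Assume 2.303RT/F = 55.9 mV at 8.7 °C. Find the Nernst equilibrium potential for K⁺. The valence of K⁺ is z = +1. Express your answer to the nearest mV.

-79 mV

E = (55.9/z) · log₁₀([K⁺]_out/[K⁺]_in) with z = +1.
= (55.9/1) · log₁₀(5.51/140) = 55.90 · log₁₀(0.03936)
= 55.90 · (-1.4050) = -78.54 mV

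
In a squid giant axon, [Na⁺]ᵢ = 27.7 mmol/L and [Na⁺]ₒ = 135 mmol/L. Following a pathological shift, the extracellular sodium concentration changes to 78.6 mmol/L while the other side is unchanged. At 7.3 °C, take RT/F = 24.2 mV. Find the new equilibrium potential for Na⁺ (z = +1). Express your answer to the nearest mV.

25 mV

After the shift: [Na⁺]_out = 78.6, [Na⁺]_in = 27.7 mmol/L.
E_new = (24.2/1)·ln(78.6/27.7) = 24.20 · (1.0429) = 25.24 mV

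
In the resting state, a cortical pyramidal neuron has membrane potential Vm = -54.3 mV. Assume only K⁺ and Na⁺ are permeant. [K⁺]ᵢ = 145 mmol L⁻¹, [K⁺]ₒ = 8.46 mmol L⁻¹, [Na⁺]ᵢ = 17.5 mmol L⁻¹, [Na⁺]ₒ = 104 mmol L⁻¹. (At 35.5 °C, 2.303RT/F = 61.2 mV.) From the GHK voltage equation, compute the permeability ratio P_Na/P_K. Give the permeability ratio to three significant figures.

Let α = P_Na/P_K. GHK: Vm = 61.2·log₁₀[(Kₒ + α·Naₒ)/(Kᵢ + α·Naᵢ)].
10^(Vm/61.2) = 10^(-54.3/61.2) = 0.12964
So 0.12964·(Kᵢ + α·Naᵢ) = Kₒ + α·Naₒ → α = (0.12964·145.0 − 8.46) / (104.0 − 0.12964·17.5)
α = (18.8 − 8.46) / (104.0 − 2.269) = 10.34/101.7 = 0.1016

0.102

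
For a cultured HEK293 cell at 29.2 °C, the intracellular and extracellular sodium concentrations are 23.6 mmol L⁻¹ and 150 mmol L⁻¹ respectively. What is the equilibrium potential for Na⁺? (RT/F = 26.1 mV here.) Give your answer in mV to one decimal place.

48.3 mV

E = (26.1/z) · ln([Na⁺]_out/[Na⁺]_in) with z = +1.
= (26.1/1) · ln(150/23.6) = 26.10 · ln(6.356)
= 26.10 · (1.8494) = 48.27 mV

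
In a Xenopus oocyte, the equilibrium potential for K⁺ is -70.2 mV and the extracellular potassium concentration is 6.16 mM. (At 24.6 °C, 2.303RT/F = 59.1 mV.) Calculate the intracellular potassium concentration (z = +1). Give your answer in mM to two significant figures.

Nernst: E = (59.1/1) · log₁₀([out]/[in]), so log₁₀([out]/[in]) = -70.2 × 1 / 59.1 = -1.1878.
[out]/[in] = 10^(-1.1878) = 0.06489.
[in] = 6.16 / 0.06489 = 94.93 mM.

95 mM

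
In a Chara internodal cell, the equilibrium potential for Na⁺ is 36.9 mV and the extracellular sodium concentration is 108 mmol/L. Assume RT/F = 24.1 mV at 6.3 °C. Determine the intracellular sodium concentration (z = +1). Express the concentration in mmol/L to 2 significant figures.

Nernst: E = (24.1/1) · ln([out]/[in]), so ln([out]/[in]) = 36.9 × 1 / 24.1 = 1.5311.
[out]/[in] = e^(1.5311) = 4.623.
[in] = 108 / 4.623 = 23.36 mmol/L.

23 mmol/L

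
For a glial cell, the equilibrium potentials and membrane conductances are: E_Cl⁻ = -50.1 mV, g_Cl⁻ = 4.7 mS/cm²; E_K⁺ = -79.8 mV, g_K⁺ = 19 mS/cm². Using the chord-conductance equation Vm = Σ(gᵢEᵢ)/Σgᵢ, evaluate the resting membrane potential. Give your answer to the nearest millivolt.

Σ gᵢEᵢ = 4.7·(-50.1) + 19·(-79.8) = -1751.67
Σ gᵢ = 4.7 + 19 = 23.7
Vm = -1751.67 / 23.7 = -73.91 mV

-74 mV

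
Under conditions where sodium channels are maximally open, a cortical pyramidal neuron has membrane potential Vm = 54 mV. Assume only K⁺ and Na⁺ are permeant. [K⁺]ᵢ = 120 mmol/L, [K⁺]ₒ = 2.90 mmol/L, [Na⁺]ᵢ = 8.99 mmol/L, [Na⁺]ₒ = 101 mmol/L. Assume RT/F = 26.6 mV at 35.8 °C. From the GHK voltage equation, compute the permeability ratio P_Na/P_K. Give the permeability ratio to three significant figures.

Let α = P_Na/P_K. GHK: Vm = 26.6·ln[(Kₒ + α·Naₒ)/(Kᵢ + α·Naᵢ)].
e^(Vm/26.6) = e^(54.0/26.6) = 7.6147
So 7.6147·(Kᵢ + α·Naᵢ) = Kₒ + α·Naₒ → α = (7.6147·120.0 − 2.9) / (101.0 − 7.6147·8.99)
α = (913.8 − 2.9) / (101.0 − 68.46) = 910.9/32.54 = 27.99

28.0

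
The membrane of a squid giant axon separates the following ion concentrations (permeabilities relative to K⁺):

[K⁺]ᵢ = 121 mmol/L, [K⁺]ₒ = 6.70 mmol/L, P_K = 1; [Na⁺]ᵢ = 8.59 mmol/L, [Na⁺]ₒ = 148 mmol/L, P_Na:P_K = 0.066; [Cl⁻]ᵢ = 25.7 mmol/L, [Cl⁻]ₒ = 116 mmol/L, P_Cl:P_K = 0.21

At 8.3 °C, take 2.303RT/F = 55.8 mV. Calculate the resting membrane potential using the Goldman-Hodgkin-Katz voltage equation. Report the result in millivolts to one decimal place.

Vm = 55.8 · log₁₀[(Σ P·[cation]ₒ + Σ P·[anion]ᵢ) / (Σ P·[cation]ᵢ + Σ P·[anion]ₒ)]
Numerator = 1×6.70 + 0.066×148 + 0.21×25.7 = 21.86
Denominator = 1×121 + 0.066×8.59 + 0.21×116 = 145.9
Vm = 55.8 · log₁₀(0.14984) = 55.8 × (-0.8244) = -46.00 mV

-46.0 mV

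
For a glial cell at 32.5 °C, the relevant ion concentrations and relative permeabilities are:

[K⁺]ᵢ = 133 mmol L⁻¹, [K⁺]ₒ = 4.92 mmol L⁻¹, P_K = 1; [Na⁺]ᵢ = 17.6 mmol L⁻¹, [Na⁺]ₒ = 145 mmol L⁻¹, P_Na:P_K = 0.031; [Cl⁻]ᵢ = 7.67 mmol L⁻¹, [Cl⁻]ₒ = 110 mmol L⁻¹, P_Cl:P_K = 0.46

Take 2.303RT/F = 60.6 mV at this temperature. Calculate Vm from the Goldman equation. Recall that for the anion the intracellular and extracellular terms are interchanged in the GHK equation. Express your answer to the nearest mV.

-70 mV

Vm = 60.6 · log₁₀[(Σ P·[cation]ₒ + Σ P·[anion]ᵢ) / (Σ P·[cation]ᵢ + Σ P·[anion]ₒ)]
Numerator = 1×4.92 + 0.031×145 + 0.46×7.67 = 12.94
Denominator = 1×133 + 0.031×17.6 + 0.46×110 = 184.1
Vm = 60.6 · log₁₀(0.070288) = 60.6 × (-1.1531) = -69.88 mV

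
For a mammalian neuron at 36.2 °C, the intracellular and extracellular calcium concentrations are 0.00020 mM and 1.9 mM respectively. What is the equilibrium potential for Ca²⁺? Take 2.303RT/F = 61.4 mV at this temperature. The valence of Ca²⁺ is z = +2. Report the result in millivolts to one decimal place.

E = (61.4/z) · log₁₀([Ca²⁺]_out/[Ca²⁺]_in) with z = +2.
= (61.4/2) · log₁₀(1.9/0.00020) = 30.70 · log₁₀(9500)
= 30.70 · (3.9777) = 122.12 mV

122.1 mV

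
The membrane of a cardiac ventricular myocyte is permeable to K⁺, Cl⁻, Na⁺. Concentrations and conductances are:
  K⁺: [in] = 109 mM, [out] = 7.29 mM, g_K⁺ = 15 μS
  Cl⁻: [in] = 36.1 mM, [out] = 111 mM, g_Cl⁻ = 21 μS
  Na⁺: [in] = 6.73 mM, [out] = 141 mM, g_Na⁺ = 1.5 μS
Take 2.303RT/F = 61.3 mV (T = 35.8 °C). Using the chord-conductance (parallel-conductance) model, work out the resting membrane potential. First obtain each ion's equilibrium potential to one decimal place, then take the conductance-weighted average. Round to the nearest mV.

E_K⁺ = (61.3/1)·log₁₀(7.29/109) = -72.0 mV
E_Cl⁻ = (61.3/-1)·log₁₀(111/36.1) = -29.9 mV
E_Na⁺ = (61.3/1)·log₁₀(141/6.73) = 81.0 mV
Vm = (Σ gᵢEᵢ)/(Σ gᵢ) = (15·-72.0 + 21·-29.9 + 1.5·81.0) / (15 + 21 + 1.5)
= -1586.40 / 37.5 = -42.30 mV

-42 mV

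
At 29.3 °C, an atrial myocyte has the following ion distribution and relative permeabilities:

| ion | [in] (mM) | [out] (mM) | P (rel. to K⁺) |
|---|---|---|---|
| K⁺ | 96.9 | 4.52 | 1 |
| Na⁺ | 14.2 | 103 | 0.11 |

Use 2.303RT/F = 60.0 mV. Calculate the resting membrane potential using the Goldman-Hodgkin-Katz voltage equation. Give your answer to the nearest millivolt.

Vm = 60.0 · log₁₀[(Σ P·[cation]ₒ + Σ P·[anion]ᵢ) / (Σ P·[cation]ᵢ + Σ P·[anion]ₒ)]
Numerator = 1×4.52 + 0.11×103 = 15.85
Denominator = 1×96.9 + 0.11×14.2 = 98.46
Vm = 60.0 · log₁₀(0.16098) = 60.0 × (-0.7932) = -47.59 mV

-48 mV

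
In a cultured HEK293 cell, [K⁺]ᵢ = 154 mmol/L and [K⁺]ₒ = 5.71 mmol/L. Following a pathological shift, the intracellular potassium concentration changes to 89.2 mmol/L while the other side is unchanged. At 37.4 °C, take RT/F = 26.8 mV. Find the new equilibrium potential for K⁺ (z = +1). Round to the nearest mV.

-74 mV

After the shift: [K⁺]_out = 5.71, [K⁺]_in = 89.2 mmol/L.
E_new = (26.8/1)·ln(5.71/89.2) = 26.80 · (-2.7487) = -73.66 mV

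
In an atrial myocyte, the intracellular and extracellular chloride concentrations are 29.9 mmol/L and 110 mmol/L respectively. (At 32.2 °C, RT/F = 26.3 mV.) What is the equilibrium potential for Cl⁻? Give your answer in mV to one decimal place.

-34.3 mV

E = (26.3/z) · ln([Cl⁻]_out/[Cl⁻]_in) with z = -1.
For an anion, dividing by z = -1 reverses the sign.
= (26.3/-1) · ln(110/29.9) = -26.30 · ln(3.679)
= -26.30 · (1.3026) = -34.26 mV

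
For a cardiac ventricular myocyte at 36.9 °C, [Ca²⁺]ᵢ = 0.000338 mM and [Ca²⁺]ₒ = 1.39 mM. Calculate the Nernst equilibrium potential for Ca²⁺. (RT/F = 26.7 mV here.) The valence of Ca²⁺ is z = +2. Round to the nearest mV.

E = (26.7/z) · ln([Ca²⁺]_out/[Ca²⁺]_in) with z = +2.
= (26.7/2) · ln(1.39/0.000338) = 13.35 · ln(4112)
= 13.35 · (8.3218) = 111.10 mV

111 mV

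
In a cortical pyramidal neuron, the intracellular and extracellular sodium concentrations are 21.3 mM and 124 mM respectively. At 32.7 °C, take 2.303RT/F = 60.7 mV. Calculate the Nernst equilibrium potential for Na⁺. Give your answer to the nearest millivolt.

E = (60.7/z) · log₁₀([Na⁺]_out/[Na⁺]_in) with z = +1.
= (60.7/1) · log₁₀(124/21.3) = 60.70 · log₁₀(5.822)
= 60.70 · (0.7650) = 46.44 mV

46 mV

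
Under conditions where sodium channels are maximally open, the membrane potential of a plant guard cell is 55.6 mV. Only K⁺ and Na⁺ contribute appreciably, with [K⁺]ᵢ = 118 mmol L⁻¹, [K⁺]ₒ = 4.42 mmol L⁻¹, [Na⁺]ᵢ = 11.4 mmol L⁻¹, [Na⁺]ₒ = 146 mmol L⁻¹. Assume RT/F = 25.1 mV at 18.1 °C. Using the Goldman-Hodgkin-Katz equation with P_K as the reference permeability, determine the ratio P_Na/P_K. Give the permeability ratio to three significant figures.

Let α = P_Na/P_K. GHK: Vm = 25.1·ln[(Kₒ + α·Naₒ)/(Kᵢ + α·Naᵢ)].
e^(Vm/25.1) = e^(55.6/25.1) = 9.1627
So 9.1627·(Kᵢ + α·Naᵢ) = Kₒ + α·Naₒ → α = (9.1627·118.0 − 4.42) / (146.0 − 9.1627·11.4)
α = (1081 − 4.42) / (146.0 − 104.5) = 1077/41.55 = 25.92

25.9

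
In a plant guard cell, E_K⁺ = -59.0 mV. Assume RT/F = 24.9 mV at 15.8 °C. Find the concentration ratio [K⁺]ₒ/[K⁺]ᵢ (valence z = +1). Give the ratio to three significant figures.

0.0935

ln([out]/[in]) = E·z/(24.9) = -59.0 × 1 / 24.9 = -2.3695
[out]/[in] = e^(-2.3695) = 0.09353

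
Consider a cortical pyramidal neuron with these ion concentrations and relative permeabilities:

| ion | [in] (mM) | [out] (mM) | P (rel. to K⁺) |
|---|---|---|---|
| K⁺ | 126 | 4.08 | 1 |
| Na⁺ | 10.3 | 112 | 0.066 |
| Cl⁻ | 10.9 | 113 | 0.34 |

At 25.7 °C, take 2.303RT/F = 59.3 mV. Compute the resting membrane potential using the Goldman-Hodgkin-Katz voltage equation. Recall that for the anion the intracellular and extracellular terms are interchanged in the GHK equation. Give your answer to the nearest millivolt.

Vm = 59.3 · log₁₀[(Σ P·[cation]ₒ + Σ P·[anion]ᵢ) / (Σ P·[cation]ᵢ + Σ P·[anion]ₒ)]
Numerator = 1×4.08 + 0.066×112 + 0.34×10.9 = 15.18
Denominator = 1×126 + 0.066×10.3 + 0.34×113 = 165.1
Vm = 59.3 · log₁₀(0.091932) = 59.3 × (-1.0365) = -61.47 mV

-61 mV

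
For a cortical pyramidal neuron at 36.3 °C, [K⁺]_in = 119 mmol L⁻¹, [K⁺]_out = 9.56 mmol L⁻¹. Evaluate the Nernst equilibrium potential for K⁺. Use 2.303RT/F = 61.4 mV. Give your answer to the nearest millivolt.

E = (61.4/z) · log₁₀([K⁺]_out/[K⁺]_in) with z = +1.
= (61.4/1) · log₁₀(9.56/119) = 61.40 · log₁₀(0.08034)
= 61.40 · (-1.0951) = -67.24 mV

-67 mV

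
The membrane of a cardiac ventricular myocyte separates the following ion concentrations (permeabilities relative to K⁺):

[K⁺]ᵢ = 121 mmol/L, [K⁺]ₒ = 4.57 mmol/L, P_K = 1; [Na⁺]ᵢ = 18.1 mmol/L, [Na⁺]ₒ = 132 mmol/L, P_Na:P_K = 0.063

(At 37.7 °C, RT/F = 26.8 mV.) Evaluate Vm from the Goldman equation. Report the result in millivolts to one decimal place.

-60.3 mV

Vm = 26.8 · ln[(Σ P·[cation]ₒ + Σ P·[anion]ᵢ) / (Σ P·[cation]ᵢ + Σ P·[anion]ₒ)]
Numerator = 1×4.57 + 0.063×132 = 12.89
Denominator = 1×121 + 0.063×18.1 = 122.1
Vm = 26.8 · ln(0.1055) = 26.8 × (-2.2490) = -60.27 mV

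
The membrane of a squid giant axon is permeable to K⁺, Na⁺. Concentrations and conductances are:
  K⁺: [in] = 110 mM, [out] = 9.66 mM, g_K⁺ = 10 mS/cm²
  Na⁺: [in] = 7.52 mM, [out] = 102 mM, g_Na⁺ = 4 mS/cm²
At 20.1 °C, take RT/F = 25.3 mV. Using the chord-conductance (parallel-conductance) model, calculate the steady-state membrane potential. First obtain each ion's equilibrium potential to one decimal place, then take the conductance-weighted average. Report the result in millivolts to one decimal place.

E_K⁺ = (25.3/1)·ln(9.66/110) = -61.5 mV
E_Na⁺ = (25.3/1)·ln(102/7.52) = 66.0 mV
Vm = (Σ gᵢEᵢ)/(Σ gᵢ) = (10·-61.5 + 4·66.0) / (10 + 4)
= -351.00 / 14 = -25.07 mV

-25.1 mV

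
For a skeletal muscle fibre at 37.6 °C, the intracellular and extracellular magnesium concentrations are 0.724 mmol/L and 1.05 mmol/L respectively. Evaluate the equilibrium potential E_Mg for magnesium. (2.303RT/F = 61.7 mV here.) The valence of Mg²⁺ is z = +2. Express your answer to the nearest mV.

5 mV

E = (61.7/z) · log₁₀([Mg²⁺]_out/[Mg²⁺]_in) with z = +2.
= (61.7/2) · log₁₀(1.05/0.724) = 30.85 · log₁₀(1.45)
= 30.85 · (0.1615) = 4.98 mV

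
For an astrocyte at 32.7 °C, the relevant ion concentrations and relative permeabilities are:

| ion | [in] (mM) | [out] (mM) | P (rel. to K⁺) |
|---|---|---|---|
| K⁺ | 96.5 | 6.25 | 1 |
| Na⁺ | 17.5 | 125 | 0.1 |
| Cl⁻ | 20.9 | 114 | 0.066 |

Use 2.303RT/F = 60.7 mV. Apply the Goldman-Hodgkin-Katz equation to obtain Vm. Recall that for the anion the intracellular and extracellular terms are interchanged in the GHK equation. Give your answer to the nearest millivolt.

-44 mV

Vm = 60.7 · log₁₀[(Σ P·[cation]ₒ + Σ P·[anion]ᵢ) / (Σ P·[cation]ᵢ + Σ P·[anion]ₒ)]
Numerator = 1×6.25 + 0.1×125 + 0.066×20.9 = 20.13
Denominator = 1×96.5 + 0.1×17.5 + 0.066×114 = 105.8
Vm = 60.7 · log₁₀(0.19031) = 60.7 × (-0.7205) = -43.74 mV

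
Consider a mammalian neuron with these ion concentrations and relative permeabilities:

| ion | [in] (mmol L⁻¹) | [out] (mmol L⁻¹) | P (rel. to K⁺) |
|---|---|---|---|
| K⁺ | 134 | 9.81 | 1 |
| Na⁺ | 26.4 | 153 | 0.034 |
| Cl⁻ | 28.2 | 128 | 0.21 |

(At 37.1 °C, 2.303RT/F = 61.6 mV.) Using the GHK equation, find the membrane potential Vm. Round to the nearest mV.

-55 mV

Vm = 61.6 · log₁₀[(Σ P·[cation]ₒ + Σ P·[anion]ᵢ) / (Σ P·[cation]ᵢ + Σ P·[anion]ₒ)]
Numerator = 1×9.81 + 0.034×153 + 0.21×28.2 = 20.93
Denominator = 1×134 + 0.034×26.4 + 0.21×128 = 161.8
Vm = 61.6 · log₁₀(0.1294) = 61.6 × (-0.8881) = -54.70 mV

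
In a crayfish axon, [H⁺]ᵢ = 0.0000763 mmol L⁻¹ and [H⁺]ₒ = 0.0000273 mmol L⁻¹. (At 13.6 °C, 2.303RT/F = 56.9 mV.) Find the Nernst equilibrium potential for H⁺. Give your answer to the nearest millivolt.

E = (56.9/z) · log₁₀([H⁺]_out/[H⁺]_in) with z = +1.
= (56.9/1) · log₁₀(0.0000273/0.0000763) = 56.90 · log₁₀(0.3578)
= 56.90 · (-0.4464) = -25.40 mV

-25 mV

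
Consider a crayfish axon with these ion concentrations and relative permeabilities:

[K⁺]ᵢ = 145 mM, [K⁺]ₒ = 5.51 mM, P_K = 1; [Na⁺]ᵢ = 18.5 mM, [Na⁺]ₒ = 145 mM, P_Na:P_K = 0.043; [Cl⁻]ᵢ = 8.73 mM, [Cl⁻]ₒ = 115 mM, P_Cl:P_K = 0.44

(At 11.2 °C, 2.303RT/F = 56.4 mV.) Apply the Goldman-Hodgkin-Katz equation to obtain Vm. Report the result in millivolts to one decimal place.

-62.1 mV

Vm = 56.4 · log₁₀[(Σ P·[cation]ₒ + Σ P·[anion]ᵢ) / (Σ P·[cation]ᵢ + Σ P·[anion]ₒ)]
Numerator = 1×5.51 + 0.043×145 + 0.44×8.73 = 15.59
Denominator = 1×145 + 0.043×18.5 + 0.44×115 = 196.4
Vm = 56.4 · log₁₀(0.079361) = 56.4 × (-1.1004) = -62.06 mV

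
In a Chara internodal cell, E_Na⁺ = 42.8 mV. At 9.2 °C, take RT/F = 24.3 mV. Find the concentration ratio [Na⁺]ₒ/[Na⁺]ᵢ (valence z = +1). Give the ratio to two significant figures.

ln([out]/[in]) = E·z/(24.3) = 42.8 × 1 / 24.3 = 1.7613
[out]/[in] = e^(1.7613) = 5.82

5.8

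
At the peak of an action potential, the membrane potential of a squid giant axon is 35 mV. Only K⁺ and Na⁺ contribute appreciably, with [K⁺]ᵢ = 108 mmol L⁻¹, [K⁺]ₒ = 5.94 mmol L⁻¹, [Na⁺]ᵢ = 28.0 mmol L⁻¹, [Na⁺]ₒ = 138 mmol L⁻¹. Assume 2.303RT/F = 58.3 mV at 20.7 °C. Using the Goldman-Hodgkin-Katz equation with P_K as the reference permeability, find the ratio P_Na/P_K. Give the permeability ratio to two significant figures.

Let α = P_Na/P_K. GHK: Vm = 58.3·log₁₀[(Kₒ + α·Naₒ)/(Kᵢ + α·Naᵢ)].
10^(Vm/58.3) = 10^(35.0/58.3) = 3.9842
So 3.9842·(Kᵢ + α·Naᵢ) = Kₒ + α·Naₒ → α = (3.9842·108.0 − 5.94) / (138.0 − 3.9842·28.0)
α = (430.3 − 5.94) / (138.0 − 111.6) = 424.4/26.44 = 16.05

16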